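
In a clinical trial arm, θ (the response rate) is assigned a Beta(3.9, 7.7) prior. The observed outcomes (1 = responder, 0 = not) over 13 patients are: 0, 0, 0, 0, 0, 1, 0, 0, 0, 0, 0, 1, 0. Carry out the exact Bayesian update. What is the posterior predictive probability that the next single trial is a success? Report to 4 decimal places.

0.2398

The Beta prior is conjugate to a Binomial/Bernoulli likelihood; the update adds successes to α and failures to β.
Posterior: Beta(α+k, β+n−k) = Beta(3.9+2, 7.7+11) = Beta(5.9, 18.7).
For a single future Bernoulli trial, P(success | data) = α/(α+β) = 0.2398.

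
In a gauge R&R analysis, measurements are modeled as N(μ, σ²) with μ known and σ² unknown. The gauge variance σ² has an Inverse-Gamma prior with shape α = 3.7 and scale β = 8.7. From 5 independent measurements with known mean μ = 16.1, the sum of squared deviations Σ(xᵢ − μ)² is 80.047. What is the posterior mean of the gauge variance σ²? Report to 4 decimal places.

9.3699

With known mean μ and an Inverse-Gamma(α, β) prior on σ², the Normal likelihood is conjugate: posterior is Inv-Gamma(α + n/2, β + Σ(xᵢ−μ)²/2).
Posterior: Inv-Gamma(3.7 + 5/2, 8.7 + 80.047/2) = Inv-Gamma(6.20, 48.7235).
E[σ²|data] = β/(α−1) = 48.7235/5.20 = 9.3699.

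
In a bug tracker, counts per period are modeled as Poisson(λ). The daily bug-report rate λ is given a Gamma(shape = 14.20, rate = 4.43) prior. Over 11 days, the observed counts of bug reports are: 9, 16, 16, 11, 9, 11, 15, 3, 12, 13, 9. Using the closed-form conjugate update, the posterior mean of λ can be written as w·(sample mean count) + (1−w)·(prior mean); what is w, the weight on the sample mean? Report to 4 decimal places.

With a Gamma(shape α, rate β) prior, the Poisson likelihood is conjugate: the posterior is Gamma(α + ΣXᵢ, β + n).
Posterior mean = (α₀+S)/(β₀+n) = [n/(β₀+n)]·(S/n) + [β₀/(β₀+n)]·(α₀/β₀), so only n and β₀ enter the weight.
Weight on data w = n/(β₀+n) = 11/(4.43+11) = 11/15.43 = 0.7129.

0.7129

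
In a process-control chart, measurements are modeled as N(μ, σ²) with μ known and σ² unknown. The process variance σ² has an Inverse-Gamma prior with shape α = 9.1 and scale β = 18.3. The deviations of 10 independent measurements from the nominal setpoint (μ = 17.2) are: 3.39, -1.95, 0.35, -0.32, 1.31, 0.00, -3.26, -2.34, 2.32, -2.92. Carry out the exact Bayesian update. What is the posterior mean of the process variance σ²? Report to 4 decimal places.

With known mean μ and an Inverse-Gamma(α, β) prior on σ², the Normal likelihood is conjugate: posterior is Inv-Gamma(α + n/2, β + Σ(xᵢ−μ)²/2).
Σ(xᵢ−μ)² = (3.39)² + (-1.95)² + (0.35)² + (-0.32)² + (1.31)² + (0.00)² + (-3.26)² + (-2.34)² + (2.32)² + (-2.92)² = 47.2476.
Posterior: Inv-Gamma(9.1 + 10/2, 18.3 + 47.2476/2) = Inv-Gamma(14.10, 41.92380).
E[σ²|data] = β/(α−1) = 41.92380/13.10 = 3.2003.

3.2003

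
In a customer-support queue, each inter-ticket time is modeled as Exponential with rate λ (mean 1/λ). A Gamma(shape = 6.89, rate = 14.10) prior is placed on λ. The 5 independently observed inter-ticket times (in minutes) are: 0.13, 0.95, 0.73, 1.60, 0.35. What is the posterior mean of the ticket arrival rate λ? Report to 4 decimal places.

0.6657

With a Gamma(shape α, rate β) prior on the exponential rate λ, the posterior after n observations with total T = Σxᵢ is Gamma(α+n, β+T).
Sum of observations T = 3.76 minutes; n = 5.
Posterior: Gamma(6.89+5, 14.10+3.76) = Gamma(11.89, 17.86).
Posterior mean of λ = α/β = 11.89/17.86 = 0.6657.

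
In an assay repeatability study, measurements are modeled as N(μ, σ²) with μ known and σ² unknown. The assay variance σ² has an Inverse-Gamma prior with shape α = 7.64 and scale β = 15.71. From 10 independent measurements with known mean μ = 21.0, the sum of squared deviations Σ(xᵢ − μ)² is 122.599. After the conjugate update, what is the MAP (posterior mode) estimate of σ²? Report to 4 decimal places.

5.6459

With known mean μ and an Inverse-Gamma(α, β) prior on σ², the Normal likelihood is conjugate: posterior is Inv-Gamma(α + n/2, β + Σ(xᵢ−μ)²/2).
Posterior: Inv-Gamma(7.64 + 10/2, 15.71 + 122.599/2) = Inv-Gamma(12.64, 77.0095).
Mode = β/(α+1) = 77.0095/13.64 = 5.6459.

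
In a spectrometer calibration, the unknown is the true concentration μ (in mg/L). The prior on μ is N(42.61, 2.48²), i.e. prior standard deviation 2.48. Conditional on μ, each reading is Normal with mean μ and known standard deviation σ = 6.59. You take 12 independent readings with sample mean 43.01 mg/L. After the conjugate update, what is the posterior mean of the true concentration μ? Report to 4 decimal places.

42.8618

For Normal data with known variance σ², a Normal(μ₀, σ₀²) prior on μ is conjugate. Posterior precision = 1/σ₀² + n/σ²; posterior mean is the precision-weighted average of μ₀ and x̄.
n·x̄ = 12·43.01 = 516.12.
σ₀² = 2.48² = 6.1504, σ² = 6.59² = 43.4281; σ² + n·σ₀² = 43.4281 + 12·6.1504 = 117.2329.
Posterior mean = (μ₀/σ₀² + n·x̄/σ²)/(1/σ₀² + n/σ²) = (σ²·μ₀ + σ₀²·n·x̄)/(σ² + n·σ₀²) = (43.4281·42.61 + 6.1504·516.12)/117.2329 = 5024.815789/117.2329 = 42.8618.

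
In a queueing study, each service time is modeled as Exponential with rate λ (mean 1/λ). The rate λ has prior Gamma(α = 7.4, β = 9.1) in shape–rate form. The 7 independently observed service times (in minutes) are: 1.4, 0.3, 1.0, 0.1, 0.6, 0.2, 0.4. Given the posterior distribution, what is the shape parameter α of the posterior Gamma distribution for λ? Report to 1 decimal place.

14.4

With a Gamma(shape α, rate β) prior on the exponential rate λ, the posterior after n observations with total T = Σxᵢ is Gamma(α+n, β+T).
Sum of observations T = 4.0 minutes; n = 7.
Posterior: Gamma(7.4+7, 9.1+4.0) = Gamma(14.4, 13.1).
Posterior α = 14.4.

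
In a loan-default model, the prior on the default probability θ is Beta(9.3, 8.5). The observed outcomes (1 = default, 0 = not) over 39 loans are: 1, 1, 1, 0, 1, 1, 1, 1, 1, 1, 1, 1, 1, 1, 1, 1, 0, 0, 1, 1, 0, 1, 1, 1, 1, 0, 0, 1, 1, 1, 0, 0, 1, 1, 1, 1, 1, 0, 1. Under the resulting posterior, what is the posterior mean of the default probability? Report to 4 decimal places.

The Beta prior is conjugate to a Binomial/Bernoulli likelihood; the update adds successes to α and failures to β.
Posterior: Beta(α+k, β+n−k) = Beta(9.3+30, 8.5+9) = Beta(39.3, 17.5).
Posterior mean = α/(α+β) = 39.3/56.8 = 0.6919.

0.6919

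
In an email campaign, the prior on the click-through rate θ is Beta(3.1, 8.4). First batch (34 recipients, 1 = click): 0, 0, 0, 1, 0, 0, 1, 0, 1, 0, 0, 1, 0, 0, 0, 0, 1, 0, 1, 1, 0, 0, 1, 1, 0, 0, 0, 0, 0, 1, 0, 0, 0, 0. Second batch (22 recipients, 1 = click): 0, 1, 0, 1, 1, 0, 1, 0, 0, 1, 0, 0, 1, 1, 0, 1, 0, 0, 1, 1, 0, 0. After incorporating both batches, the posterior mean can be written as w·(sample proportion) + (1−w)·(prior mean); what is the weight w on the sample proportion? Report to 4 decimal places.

0.8296

The Beta prior is conjugate to a Binomial/Bernoulli likelihood; the update adds successes to α and failures to β.
Total number of recipients: n = 34 + 22 = 56.
Posterior mean = (α₀+k)/(α₀+β₀+n) = [n/(α₀+β₀+n)]·(k/n) + [(α₀+β₀)/(α₀+β₀+n)]·α₀/(α₀+β₀), so only n and the prior enter the weight.
The weight on the data is w = n/(α₀+β₀+n) = 56/(3.1+8.4+56) = 56/67.5 = 0.8296.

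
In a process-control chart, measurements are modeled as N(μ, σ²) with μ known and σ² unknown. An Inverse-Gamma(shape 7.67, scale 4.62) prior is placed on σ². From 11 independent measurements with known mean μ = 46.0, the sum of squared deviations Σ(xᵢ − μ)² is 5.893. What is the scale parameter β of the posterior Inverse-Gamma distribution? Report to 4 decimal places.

With known mean μ and an Inverse-Gamma(α, β) prior on σ², the Normal likelihood is conjugate: posterior is Inv-Gamma(α + n/2, β + Σ(xᵢ−μ)²/2).
Posterior: Inv-Gamma(7.67 + 11/2, 4.62 + 5.893/2) = Inv-Gamma(13.17, 7.5665).
Posterior β = 7.5665.

7.5665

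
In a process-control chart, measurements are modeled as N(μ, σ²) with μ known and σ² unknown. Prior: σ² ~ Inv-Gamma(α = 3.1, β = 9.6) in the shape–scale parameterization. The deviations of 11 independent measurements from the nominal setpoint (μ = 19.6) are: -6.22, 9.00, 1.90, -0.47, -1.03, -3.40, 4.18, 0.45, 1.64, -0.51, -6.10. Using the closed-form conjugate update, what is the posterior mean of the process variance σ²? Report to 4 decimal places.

With known mean μ and an Inverse-Gamma(α, β) prior on σ², the Normal likelihood is conjugate: posterior is Inv-Gamma(α + n/2, β + Σ(xᵢ−μ)²/2).
Σ(xᵢ−μ)² = (-6.22)² + (9.00)² + (1.90)² + (-0.47)² + (-1.03)² + (-3.40)² + (4.18)² + (0.45)² + (1.64)² + (-0.51)² + (-6.10)² = 193.9748.
Posterior: Inv-Gamma(3.1 + 11/2, 9.6 + 193.9748/2) = Inv-Gamma(8.60, 106.58740).
E[σ²|data] = β/(α−1) = 106.58740/7.60 = 14.0247.

14.0247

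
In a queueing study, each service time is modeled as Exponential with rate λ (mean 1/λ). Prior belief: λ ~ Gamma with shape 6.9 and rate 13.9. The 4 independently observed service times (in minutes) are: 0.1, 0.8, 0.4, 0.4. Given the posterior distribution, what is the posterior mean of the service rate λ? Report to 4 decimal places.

0.6987

With a Gamma(shape α, rate β) prior on the exponential rate λ, the posterior after n observations with total T = Σxᵢ is Gamma(α+n, β+T).
Sum of observations T = 1.7 minutes; n = 4.
Posterior: Gamma(6.9+4, 13.9+1.7) = Gamma(10.9, 15.6).
Posterior mean of λ = α/β = 10.9/15.6 = 0.6987.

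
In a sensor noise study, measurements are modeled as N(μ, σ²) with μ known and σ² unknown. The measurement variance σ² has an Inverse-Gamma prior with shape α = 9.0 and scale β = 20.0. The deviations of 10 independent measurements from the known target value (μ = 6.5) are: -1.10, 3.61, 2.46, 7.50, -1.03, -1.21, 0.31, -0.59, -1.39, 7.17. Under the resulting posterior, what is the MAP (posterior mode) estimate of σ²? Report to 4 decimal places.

With known mean μ and an Inverse-Gamma(α, β) prior on σ², the Normal likelihood is conjugate: posterior is Inv-Gamma(α + n/2, β + Σ(xᵢ−μ)²/2).
Σ(xᵢ−μ)² = (-1.10)² + (3.61)² + (2.46)² + (7.50)² + (-1.03)² + (-1.21)² + (0.31)² + (-0.59)² + (-1.39)² + (7.17)² = 132.8539.
Posterior: Inv-Gamma(9.0 + 10/2, 20.0 + 132.8539/2) = Inv-Gamma(14.00, 86.42695).
Mode = β/(α+1) = 86.42695/15.00 = 5.7618.

5.7618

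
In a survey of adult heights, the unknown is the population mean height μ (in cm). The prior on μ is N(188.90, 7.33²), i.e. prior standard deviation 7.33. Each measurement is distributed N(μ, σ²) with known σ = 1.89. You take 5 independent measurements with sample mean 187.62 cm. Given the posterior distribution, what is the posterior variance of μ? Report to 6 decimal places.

0.705045

For Normal data with known variance σ², a Normal(μ₀, σ₀²) prior on μ is conjugate. Posterior precision = 1/σ₀² + n/σ²; posterior mean is the precision-weighted average of μ₀ and x̄.
σ₀² = 7.33² = 53.7289, σ² = 1.89² = 3.5721; σ² + n·σ₀² = 3.5721 + 5·53.7289 = 272.2166.
Posterior precision = 1/σ₀² + n/σ² = 1/53.7289 + 5/3.5721 = (σ² + n·σ₀²)/(σ₀²σ²) = 272.2166/(53.7289·3.5721); posterior variance σₙ² = σ₀²σ²/(σ² + n·σ₀²) = 53.7289·3.5721/272.2166 = 0.705045.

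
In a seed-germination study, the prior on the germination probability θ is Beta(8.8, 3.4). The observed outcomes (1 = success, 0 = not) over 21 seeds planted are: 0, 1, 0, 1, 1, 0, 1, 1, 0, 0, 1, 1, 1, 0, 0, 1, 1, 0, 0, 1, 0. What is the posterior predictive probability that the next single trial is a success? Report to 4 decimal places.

0.5964

The Beta prior is conjugate to a Binomial/Bernoulli likelihood; the update adds successes to α and failures to β.
Posterior: Beta(α+k, β+n−k) = Beta(8.8+11, 3.4+10) = Beta(19.8, 13.4).
For a single future Bernoulli trial, P(success | data) = α/(α+β) = 0.5964.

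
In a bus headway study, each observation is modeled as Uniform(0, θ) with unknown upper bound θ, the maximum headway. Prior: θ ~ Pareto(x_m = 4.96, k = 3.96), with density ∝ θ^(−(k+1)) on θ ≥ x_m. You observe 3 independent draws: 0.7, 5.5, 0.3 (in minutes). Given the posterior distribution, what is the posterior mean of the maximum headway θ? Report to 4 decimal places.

6.4228

A Pareto(scale x_m, shape k) prior on the upper bound θ of Uniform(0, θ) is conjugate: posterior is Pareto(max(x_m, max xᵢ), k + n).
Sample maximum = 5.5; prior scale x_m = 4.96 → posterior scale = max = 5.50.
Posterior shape = 3.96 + 3 = 6.96.
E[θ|data] = k·x_m/(k−1) = 6.96·5.50/5.96 = 6.4228.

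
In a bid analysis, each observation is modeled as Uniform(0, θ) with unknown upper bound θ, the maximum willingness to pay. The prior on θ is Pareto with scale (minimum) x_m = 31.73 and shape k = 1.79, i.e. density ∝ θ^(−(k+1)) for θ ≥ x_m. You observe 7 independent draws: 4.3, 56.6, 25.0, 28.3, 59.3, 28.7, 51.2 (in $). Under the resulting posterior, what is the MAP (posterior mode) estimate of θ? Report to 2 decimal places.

59.30

A Pareto(scale x_m, shape k) prior on the upper bound θ of Uniform(0, θ) is conjugate: posterior is Pareto(max(x_m, max xᵢ), k + n).
Sample maximum = 59.3; prior scale x_m = 31.73 → posterior scale = max = 59.30.
Posterior shape = 1.79 + 7 = 8.79.
The Pareto density is decreasing on [x_m, ∞), so the mode is x_m = 59.30.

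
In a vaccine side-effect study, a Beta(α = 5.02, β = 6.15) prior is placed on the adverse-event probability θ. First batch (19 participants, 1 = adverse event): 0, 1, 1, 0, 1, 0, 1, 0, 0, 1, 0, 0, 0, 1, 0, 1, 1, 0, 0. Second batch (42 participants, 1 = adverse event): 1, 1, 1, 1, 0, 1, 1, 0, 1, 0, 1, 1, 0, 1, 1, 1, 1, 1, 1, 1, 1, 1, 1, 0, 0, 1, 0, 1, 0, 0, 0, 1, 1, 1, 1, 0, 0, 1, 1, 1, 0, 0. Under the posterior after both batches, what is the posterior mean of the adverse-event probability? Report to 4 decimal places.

The Beta prior is conjugate to a Binomial/Bernoulli likelihood; the update adds successes to α and failures to β.
After batch 1: Beta(5.02+8, 6.15+11) = Beta(13.02, 17.15).
After batch 2: Beta(13.02+28, 17.15+14) = Beta(41.02, 31.15).
Posterior mean = α/(α+β) = 41.02/72.17 = 0.5684.

0.5684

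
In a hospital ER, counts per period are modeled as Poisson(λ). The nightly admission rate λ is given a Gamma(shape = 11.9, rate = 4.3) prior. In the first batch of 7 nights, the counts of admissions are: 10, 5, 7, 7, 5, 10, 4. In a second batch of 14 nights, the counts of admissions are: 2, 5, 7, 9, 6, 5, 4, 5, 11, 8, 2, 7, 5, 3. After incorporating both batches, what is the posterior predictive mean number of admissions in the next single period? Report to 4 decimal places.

5.4901

With a Gamma(shape α, rate β) prior, the Poisson likelihood is conjugate: the posterior is Gamma(α + ΣXᵢ, β + n).
Batch 1: sum of counts S = 48 over n = 7 nights.
After batch 1: Gamma(α+S, β+n) = Gamma(11.9+48, 4.3+7) = Gamma(59.9, 11.3).
Batch 2: sum of counts S = 79 over n = 14 nights.
After batch 2: Gamma(α+S, β+n) = Gamma(59.9+79, 11.3+14) = Gamma(138.9, 25.3).
The predictive distribution for one future period is NegBinom with mean α/β = 5.4901.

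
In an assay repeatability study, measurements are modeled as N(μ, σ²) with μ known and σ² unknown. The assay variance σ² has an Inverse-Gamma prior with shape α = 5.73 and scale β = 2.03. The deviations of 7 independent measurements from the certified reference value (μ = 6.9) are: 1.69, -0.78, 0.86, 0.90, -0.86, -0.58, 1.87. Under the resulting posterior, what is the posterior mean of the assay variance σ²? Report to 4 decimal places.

With known mean μ and an Inverse-Gamma(α, β) prior on σ², the Normal likelihood is conjugate: posterior is Inv-Gamma(α + n/2, β + Σ(xᵢ−μ)²/2).
Σ(xᵢ−μ)² = (1.69)² + (-0.78)² + (0.86)² + (0.90)² + (-0.86)² + (-0.58)² + (1.87)² = 9.5870.
Posterior: Inv-Gamma(5.73 + 7/2, 2.03 + 9.5870/2) = Inv-Gamma(9.23, 6.82350).
E[σ²|data] = β/(α−1) = 6.82350/8.23 = 0.8291.

0.8291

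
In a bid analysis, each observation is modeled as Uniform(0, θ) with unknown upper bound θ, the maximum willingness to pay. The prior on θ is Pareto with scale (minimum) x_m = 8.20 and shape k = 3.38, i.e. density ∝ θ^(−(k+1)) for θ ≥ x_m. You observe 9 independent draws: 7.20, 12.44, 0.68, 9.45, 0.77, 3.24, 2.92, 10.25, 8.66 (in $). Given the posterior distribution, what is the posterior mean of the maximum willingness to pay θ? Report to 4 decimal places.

13.5331

A Pareto(scale x_m, shape k) prior on the upper bound θ of Uniform(0, θ) is conjugate: posterior is Pareto(max(x_m, max xᵢ), k + n).
Sample maximum = 12.44; prior scale x_m = 8.20 → posterior scale = max = 12.44.
Posterior shape = 3.38 + 9 = 12.38.
E[θ|data] = k·x_m/(k−1) = 12.38·12.44/11.38 = 13.5331.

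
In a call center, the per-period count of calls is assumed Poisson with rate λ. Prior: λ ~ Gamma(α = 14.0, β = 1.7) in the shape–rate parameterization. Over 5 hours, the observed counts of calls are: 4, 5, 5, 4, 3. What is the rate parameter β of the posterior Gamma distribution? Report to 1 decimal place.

6.7

With a Gamma(shape α, rate β) prior, the Poisson likelihood is conjugate: the posterior is Gamma(α + ΣXᵢ, β + n).
Sum of counts S = 21 over n = 5 hours.
Posterior: Gamma(α+S, β+n) = Gamma(14.0+21, 1.7+5) = Gamma(35.0, 6.7).
Posterior β = 6.7.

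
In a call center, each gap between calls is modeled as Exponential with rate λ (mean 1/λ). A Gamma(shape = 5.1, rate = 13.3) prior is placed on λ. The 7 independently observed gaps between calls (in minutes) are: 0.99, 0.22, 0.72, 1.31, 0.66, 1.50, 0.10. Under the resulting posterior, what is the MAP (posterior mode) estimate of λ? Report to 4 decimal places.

0.5904

With a Gamma(shape α, rate β) prior on the exponential rate λ, the posterior after n observations with total T = Σxᵢ is Gamma(α+n, β+T).
Sum of observations T = 5.50 minutes; n = 7.
Posterior: Gamma(5.1+7, 13.3+5.50) = Gamma(12.1, 18.80).
Mode = (α−1)/β = 0.5904.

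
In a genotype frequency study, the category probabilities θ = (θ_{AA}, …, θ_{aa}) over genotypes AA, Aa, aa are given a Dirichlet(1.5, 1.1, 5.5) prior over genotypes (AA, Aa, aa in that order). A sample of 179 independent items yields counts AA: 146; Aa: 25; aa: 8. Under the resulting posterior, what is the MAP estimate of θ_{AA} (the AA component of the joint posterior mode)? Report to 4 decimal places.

0.7958

The Dirichlet prior is conjugate to the Multinomial likelihood: each posterior αⱼ = prior αⱼ + observed count nⱼ.
Posterior concentration: (147.5, 26.1, 13.5), total = 187.1.
Joint mode component: (α_{AA}−1)/(Σα−K) = 146.5/184.1 = 0.7958.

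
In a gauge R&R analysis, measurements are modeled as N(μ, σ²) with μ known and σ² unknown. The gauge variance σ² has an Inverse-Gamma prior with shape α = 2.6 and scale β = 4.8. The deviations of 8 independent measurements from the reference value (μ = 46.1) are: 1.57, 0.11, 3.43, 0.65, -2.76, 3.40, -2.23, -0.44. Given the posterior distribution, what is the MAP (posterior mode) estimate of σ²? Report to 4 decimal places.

With known mean μ and an Inverse-Gamma(α, β) prior on σ², the Normal likelihood is conjugate: posterior is Inv-Gamma(α + n/2, β + Σ(xᵢ−μ)²/2).
Σ(xᵢ−μ)² = (1.57)² + (0.11)² + (3.43)² + (0.65)² + (-2.76)² + (3.40)² + (-2.23)² + (-0.44)² = 39.0085.
Posterior: Inv-Gamma(2.6 + 8/2, 4.8 + 39.0085/2) = Inv-Gamma(6.60, 24.30425).
Mode = β/(α+1) = 24.30425/7.60 = 3.1979.

3.1979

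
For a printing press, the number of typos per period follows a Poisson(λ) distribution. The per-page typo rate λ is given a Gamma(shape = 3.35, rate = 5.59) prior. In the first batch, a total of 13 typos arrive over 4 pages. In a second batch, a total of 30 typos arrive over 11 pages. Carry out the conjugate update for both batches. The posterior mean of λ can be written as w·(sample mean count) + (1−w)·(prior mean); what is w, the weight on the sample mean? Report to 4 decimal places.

With a Gamma(shape α, rate β) prior, the Poisson likelihood is conjugate: the posterior is Gamma(α + ΣXᵢ, β + n).
Total number of pages: n = 4 + 11 = 15.
Posterior mean = (α₀+S)/(β₀+n) = [n/(β₀+n)]·(S/n) + [β₀/(β₀+n)]·(α₀/β₀), so only n and β₀ enter the weight.
Weight on data w = n/(β₀+n) = 15/(5.59+15) = 15/20.59 = 0.7285.

0.7285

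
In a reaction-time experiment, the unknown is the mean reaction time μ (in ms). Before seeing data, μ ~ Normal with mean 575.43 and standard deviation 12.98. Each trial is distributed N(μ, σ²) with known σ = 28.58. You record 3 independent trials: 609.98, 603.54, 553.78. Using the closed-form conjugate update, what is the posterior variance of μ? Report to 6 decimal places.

104.077718

For Normal data with known variance σ², a Normal(μ₀, σ₀²) prior on μ is conjugate. Posterior precision = 1/σ₀² + n/σ²; posterior mean is the precision-weighted average of μ₀ and x̄.
σ₀² = 12.98² = 168.4804, σ² = 28.58² = 816.8164; σ² + n·σ₀² = 816.8164 + 3·168.4804 = 1322.2576.
Posterior precision = 1/σ₀² + n/σ² = 1/168.4804 + 3/816.8164 = (σ² + n·σ₀²)/(σ₀²σ²) = 1322.2576/(168.4804·816.8164); posterior variance σₙ² = σ₀²σ²/(σ² + n·σ₀²) = 168.4804·816.8164/1322.2576 = 104.077718.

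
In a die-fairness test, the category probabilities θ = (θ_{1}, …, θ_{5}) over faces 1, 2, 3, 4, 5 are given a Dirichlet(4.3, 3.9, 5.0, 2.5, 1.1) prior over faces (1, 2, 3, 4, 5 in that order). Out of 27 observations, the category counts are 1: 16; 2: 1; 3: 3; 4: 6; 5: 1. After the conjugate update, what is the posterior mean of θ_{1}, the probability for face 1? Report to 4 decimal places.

0.4635

The Dirichlet prior is conjugate to the Multinomial likelihood: each posterior αⱼ = prior αⱼ + observed count nⱼ.
Posterior concentration: (20.3, 4.9, 8.0, 8.5, 2.1), total = 43.8.
E[θ_{1}|data] = α_{1}/Σα = 20.3/43.8 = 0.4635.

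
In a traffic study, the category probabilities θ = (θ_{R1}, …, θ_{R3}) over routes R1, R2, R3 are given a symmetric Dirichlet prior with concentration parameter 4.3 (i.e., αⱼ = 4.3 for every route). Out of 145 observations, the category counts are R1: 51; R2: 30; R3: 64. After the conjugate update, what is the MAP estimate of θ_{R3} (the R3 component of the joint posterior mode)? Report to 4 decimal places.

The Dirichlet prior is conjugate to the Multinomial likelihood: each posterior αⱼ = prior αⱼ + observed count nⱼ.
Posterior concentration: (55.3, 34.3, 68.3), total = 157.9.
Joint mode component: (α_{R3}−1)/(Σα−K) = 67.3/154.9 = 0.4345.

0.4345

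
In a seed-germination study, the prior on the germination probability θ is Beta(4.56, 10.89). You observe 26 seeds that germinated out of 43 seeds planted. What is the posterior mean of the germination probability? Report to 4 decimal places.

The Beta prior is conjugate to a Binomial/Bernoulli likelihood; the update adds successes to α and failures to β.
Posterior: Beta(α+k, β+n−k) = Beta(4.56+26, 10.89+17) = Beta(30.56, 27.89).
Posterior mean = α/(α+β) = 30.56/58.45 = 0.5228.

0.5228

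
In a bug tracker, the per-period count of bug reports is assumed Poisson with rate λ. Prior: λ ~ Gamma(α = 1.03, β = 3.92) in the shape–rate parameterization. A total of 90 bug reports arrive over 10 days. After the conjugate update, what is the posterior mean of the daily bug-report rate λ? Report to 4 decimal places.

6.5395

With a Gamma(shape α, rate β) prior, the Poisson likelihood is conjugate: the posterior is Gamma(α + ΣXᵢ, β + n).
Posterior: Gamma(α+S, β+n) = Gamma(1.03+90, 3.92+10) = Gamma(91.03, 13.92).
Posterior mean = α/β = 91.03/13.92 = 6.5395.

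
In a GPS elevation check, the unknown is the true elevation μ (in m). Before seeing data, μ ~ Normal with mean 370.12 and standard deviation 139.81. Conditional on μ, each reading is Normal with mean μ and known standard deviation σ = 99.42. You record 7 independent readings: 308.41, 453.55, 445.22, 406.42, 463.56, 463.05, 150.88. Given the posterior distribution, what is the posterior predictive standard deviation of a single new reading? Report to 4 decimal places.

105.8360

For Normal data with known variance σ², a Normal(μ₀, σ₀²) prior on μ is conjugate. Posterior precision = 1/σ₀² + n/σ²; posterior mean is the precision-weighted average of μ₀ and x̄.
σ₀² = 139.81² = 19546.8361, σ² = 99.42² = 9884.3364; σ² + n·σ₀² = 9884.3364 + 7·19546.8361 = 146712.1891.
Posterior precision = 1/σ₀² + n/σ² = 1/19546.8361 + 7/9884.3364 = (σ² + n·σ₀²)/(σ₀²σ²) = 146712.1891/(19546.8361·9884.3364); posterior variance σₙ² = σ₀²σ²/(σ² + n·σ₀²) = 19546.8361·9884.3364/146712.1891 = 1316.915144.
Predictive variance for one new observation = σₙ² + σ² = 19546.8361·9884.3364/146712.1891 + 9884.3364 = σ²·(σ₀² + 146712.1891)/146712.1891 = 9884.3364·166259.0252/146712.1891 = 11201.251544; SD = √(9884.3364·166259.0252/146712.1891) = 105.8360.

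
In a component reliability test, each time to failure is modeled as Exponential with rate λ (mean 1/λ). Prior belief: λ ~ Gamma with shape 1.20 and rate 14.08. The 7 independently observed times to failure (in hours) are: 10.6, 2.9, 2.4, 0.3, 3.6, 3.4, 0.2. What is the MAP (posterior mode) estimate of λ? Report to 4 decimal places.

0.1921

With a Gamma(shape α, rate β) prior on the exponential rate λ, the posterior after n observations with total T = Σxᵢ is Gamma(α+n, β+T).
Sum of observations T = 23.4 hours; n = 7.
Posterior: Gamma(1.20+7, 14.08+23.4) = Gamma(8.20, 37.48).
Mode = (α−1)/β = 0.1921.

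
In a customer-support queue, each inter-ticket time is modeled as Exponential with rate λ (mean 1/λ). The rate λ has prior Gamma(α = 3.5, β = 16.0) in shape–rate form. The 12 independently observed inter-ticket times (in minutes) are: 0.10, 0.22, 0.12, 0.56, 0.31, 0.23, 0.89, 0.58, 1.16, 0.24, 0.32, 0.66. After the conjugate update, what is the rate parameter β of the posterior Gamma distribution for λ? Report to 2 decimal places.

With a Gamma(shape α, rate β) prior on the exponential rate λ, the posterior after n observations with total T = Σxᵢ is Gamma(α+n, β+T).
Sum of observations T = 5.39 minutes; n = 12.
Posterior: Gamma(3.5+12, 16.0+5.39) = Gamma(15.5, 21.39).
Posterior β = 21.39.

21.39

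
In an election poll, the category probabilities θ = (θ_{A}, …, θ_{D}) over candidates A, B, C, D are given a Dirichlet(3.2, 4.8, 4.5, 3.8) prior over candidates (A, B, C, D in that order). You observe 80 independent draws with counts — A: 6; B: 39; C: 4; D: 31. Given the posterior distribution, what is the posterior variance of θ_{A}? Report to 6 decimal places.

The Dirichlet prior is conjugate to the Multinomial likelihood: each posterior αⱼ = prior αⱼ + observed count nⱼ.
Posterior concentration: (9.2, 43.8, 8.5, 34.8), total = 96.3.
Var[θ_j] = α_j(Σα−α_j)/((Σα)²(Σα+1)) = 9.2·87.1/(96.3²·97.3) = 0.000888.

0.000888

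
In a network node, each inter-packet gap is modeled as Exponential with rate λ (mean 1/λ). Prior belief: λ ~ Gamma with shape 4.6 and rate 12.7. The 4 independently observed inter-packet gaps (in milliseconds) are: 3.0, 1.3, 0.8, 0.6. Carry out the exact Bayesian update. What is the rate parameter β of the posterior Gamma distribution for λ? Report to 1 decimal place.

18.4

With a Gamma(shape α, rate β) prior on the exponential rate λ, the posterior after n observations with total T = Σxᵢ is Gamma(α+n, β+T).
Sum of observations T = 5.7 milliseconds; n = 4.
Posterior: Gamma(4.6+4, 12.7+5.7) = Gamma(8.6, 18.4).
Posterior β = 18.4.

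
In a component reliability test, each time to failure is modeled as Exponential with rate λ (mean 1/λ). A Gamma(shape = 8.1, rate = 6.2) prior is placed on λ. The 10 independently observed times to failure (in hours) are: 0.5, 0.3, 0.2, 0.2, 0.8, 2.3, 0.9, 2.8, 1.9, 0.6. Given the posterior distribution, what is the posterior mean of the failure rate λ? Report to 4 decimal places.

With a Gamma(shape α, rate β) prior on the exponential rate λ, the posterior after n observations with total T = Σxᵢ is Gamma(α+n, β+T).
Sum of observations T = 10.5 hours; n = 10.
Posterior: Gamma(8.1+10, 6.2+10.5) = Gamma(18.1, 16.7).
Posterior mean of λ = α/β = 18.1/16.7 = 1.0838.

1.0838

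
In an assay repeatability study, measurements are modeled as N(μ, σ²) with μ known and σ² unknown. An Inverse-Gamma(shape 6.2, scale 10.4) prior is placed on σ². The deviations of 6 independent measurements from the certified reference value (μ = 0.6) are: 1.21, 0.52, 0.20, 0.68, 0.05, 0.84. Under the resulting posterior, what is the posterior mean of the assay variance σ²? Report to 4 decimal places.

1.4479

With known mean μ and an Inverse-Gamma(α, β) prior on σ², the Normal likelihood is conjugate: posterior is Inv-Gamma(α + n/2, β + Σ(xᵢ−μ)²/2).
Σ(xᵢ−μ)² = (1.21)² + (0.52)² + (0.20)² + (0.68)² + (0.05)² + (0.84)² = 2.9450.
Posterior: Inv-Gamma(6.2 + 6/2, 10.4 + 2.9450/2) = Inv-Gamma(9.20, 11.87250).
E[σ²|data] = β/(α−1) = 11.87250/8.20 = 1.4479.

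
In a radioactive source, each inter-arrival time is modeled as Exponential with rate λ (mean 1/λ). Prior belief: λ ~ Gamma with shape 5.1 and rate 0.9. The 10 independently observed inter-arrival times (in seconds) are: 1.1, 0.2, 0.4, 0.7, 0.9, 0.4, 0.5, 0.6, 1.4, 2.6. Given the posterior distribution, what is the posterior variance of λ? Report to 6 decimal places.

0.160485

With a Gamma(shape α, rate β) prior on the exponential rate λ, the posterior after n observations with total T = Σxᵢ is Gamma(α+n, β+T).
Sum of observations T = 8.8 seconds; n = 10.
Posterior: Gamma(5.1+10, 0.9+8.8) = Gamma(15.1, 9.7).
Var = α/β² = 0.160485.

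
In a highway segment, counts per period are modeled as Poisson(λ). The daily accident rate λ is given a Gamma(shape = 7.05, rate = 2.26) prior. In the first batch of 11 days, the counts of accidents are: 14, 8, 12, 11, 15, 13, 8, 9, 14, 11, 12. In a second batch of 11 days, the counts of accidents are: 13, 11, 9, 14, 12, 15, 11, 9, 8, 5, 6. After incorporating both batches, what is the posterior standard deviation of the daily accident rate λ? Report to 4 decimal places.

With a Gamma(shape α, rate β) prior, the Poisson likelihood is conjugate: the posterior is Gamma(α + ΣXᵢ, β + n).
Batch 1: sum of counts S = 127 over n = 11 days.
After batch 1: Gamma(α+S, β+n) = Gamma(7.05+127, 2.26+11) = Gamma(134.05, 13.26).
Batch 2: sum of counts S = 113 over n = 11 days.
After batch 2: Gamma(α+S, β+n) = Gamma(134.05+113, 13.26+11) = Gamma(247.05, 24.26).
SD = √α/β = √247.05/24.26 = 0.6479.

0.6479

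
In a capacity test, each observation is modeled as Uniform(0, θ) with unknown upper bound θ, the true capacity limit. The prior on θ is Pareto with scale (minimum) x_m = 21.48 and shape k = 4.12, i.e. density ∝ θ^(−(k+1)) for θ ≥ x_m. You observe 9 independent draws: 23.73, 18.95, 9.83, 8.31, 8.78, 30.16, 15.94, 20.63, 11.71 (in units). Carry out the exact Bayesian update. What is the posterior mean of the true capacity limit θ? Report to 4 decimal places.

A Pareto(scale x_m, shape k) prior on the upper bound θ of Uniform(0, θ) is conjugate: posterior is Pareto(max(x_m, max xᵢ), k + n).
Sample maximum = 30.16; prior scale x_m = 21.48 → posterior scale = max = 30.16.
Posterior shape = 4.12 + 9 = 13.12.
E[θ|data] = k·x_m/(k−1) = 13.12·30.16/12.12 = 32.6484.

32.6484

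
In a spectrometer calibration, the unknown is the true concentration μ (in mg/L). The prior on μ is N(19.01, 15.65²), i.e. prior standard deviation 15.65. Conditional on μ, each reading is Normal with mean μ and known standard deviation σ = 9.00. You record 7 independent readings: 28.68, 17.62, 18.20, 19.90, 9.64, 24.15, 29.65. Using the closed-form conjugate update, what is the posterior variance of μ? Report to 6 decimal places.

For Normal data with known variance σ², a Normal(μ₀, σ₀²) prior on μ is conjugate. Posterior precision = 1/σ₀² + n/σ²; posterior mean is the precision-weighted average of μ₀ and x̄.
σ₀² = 15.65² = 244.9225, σ² = 9.00² = 81; σ² + n·σ₀² = 81 + 7·244.9225 = 1795.4575.
Posterior precision = 1/σ₀² + n/σ² = 1/244.9225 + 7/81 = (σ² + n·σ₀²)/(σ₀²σ²) = 1795.4575/(244.9225·81); posterior variance σₙ² = σ₀²σ²/(σ² + n·σ₀²) = 244.9225·81/1795.4575 = 11.049397.

11.049397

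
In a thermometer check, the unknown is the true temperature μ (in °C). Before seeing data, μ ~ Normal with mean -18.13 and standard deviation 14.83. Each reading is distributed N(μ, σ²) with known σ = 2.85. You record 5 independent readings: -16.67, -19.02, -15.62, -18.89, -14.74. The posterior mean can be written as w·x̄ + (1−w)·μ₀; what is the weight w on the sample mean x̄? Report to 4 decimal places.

For Normal data with known variance σ², a Normal(μ₀, σ₀²) prior on μ is conjugate. Posterior precision = 1/σ₀² + n/σ²; posterior mean is the precision-weighted average of μ₀ and x̄.
σ₀² = 14.83² = 219.9289, σ² = 2.85² = 8.1225. Prior precision 1/σ₀² = 1/219.9289; data precision n/σ² = 5/8.1225.
w = (n/σ²)/(1/σ₀² + n/σ²) = n·σ₀²/(σ² + n·σ₀²) = 5·219.9289/(8.1225 + 5·219.9289) = 1099.6445/1107.767 = 0.9927.

0.9927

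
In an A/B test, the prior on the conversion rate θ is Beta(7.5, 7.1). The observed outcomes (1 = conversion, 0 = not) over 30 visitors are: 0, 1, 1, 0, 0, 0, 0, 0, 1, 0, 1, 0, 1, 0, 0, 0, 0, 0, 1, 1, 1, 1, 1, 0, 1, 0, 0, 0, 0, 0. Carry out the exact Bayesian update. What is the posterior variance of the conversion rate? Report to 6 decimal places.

0.005323

The Beta prior is conjugate to a Binomial/Bernoulli likelihood; the update adds successes to α and failures to β.
Posterior: Beta(α+k, β+n−k) = Beta(7.5+11, 7.1+19) = Beta(18.5, 26.1).
Var = αβ/((α+β)²(α+β+1)) = 18.5·26.1/(44.6²·45.6) = 0.005323.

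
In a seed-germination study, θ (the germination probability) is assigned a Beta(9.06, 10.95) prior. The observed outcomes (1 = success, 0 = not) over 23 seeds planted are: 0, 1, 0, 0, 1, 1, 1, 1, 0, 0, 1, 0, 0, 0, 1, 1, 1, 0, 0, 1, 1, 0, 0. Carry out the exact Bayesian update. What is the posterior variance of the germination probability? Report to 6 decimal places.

0.005655

The Beta prior is conjugate to a Binomial/Bernoulli likelihood; the update adds successes to α and failures to β.
Posterior: Beta(α+k, β+n−k) = Beta(9.06+11, 10.95+12) = Beta(20.06, 22.95).
Var = αβ/((α+β)²(α+β+1)) = 20.06·22.95/(43.01²·44.01) = 0.005655.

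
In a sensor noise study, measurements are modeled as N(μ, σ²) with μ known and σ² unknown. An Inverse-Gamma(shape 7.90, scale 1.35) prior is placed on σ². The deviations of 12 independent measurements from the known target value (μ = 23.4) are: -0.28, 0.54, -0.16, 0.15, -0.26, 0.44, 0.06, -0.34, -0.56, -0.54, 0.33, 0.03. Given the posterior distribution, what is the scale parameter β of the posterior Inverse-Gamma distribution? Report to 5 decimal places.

2.10675

With known mean μ and an Inverse-Gamma(α, β) prior on σ², the Normal likelihood is conjugate: posterior is Inv-Gamma(α + n/2, β + Σ(xᵢ−μ)²/2).
Σ(xᵢ−μ)² = (-0.28)² + (0.54)² + (-0.16)² + (0.15)² + (-0.26)² + (0.44)² + (0.06)² + (-0.34)² + (-0.56)² + (-0.54)² + (0.33)² + (0.03)² = 1.5135.
Posterior: Inv-Gamma(7.90 + 12/2, 1.35 + 1.5135/2) = Inv-Gamma(13.90, 2.10675).
Posterior β = 2.10675.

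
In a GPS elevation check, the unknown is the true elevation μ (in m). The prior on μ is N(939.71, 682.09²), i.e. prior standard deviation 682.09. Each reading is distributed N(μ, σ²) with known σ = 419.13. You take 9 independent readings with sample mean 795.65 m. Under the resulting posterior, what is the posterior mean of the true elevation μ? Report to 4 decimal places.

For Normal data with known variance σ², a Normal(μ₀, σ₀²) prior on μ is conjugate. Posterior precision = 1/σ₀² + n/σ²; posterior mean is the precision-weighted average of μ₀ and x̄.
n·x̄ = 9·795.65 = 7160.85.
σ₀² = 682.09² = 465246.7681, σ² = 419.13² = 175669.9569; σ² + n·σ₀² = 175669.9569 + 9·465246.7681 = 4362890.8698.
Posterior mean = (μ₀/σ₀² + n·x̄/σ²)/(1/σ₀² + n/σ²) = (σ²·μ₀ + σ₀²·n·x̄)/(σ² + n·σ₀²) = (175669.9569·939.71 + 465246.7681·7160.85)/4362890.8698 = 3496641134.547384/4362890.8698 = 801.4505.

801.4505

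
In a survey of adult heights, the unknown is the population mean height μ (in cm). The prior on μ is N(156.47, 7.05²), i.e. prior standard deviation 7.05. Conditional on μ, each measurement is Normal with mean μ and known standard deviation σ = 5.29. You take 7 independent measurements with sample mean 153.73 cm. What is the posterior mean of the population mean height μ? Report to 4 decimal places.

153.9340

For Normal data with known variance σ², a Normal(μ₀, σ₀²) prior on μ is conjugate. Posterior precision = 1/σ₀² + n/σ²; posterior mean is the precision-weighted average of μ₀ and x̄.
n·x̄ = 7·153.73 = 1076.11.
σ₀² = 7.05² = 49.7025, σ² = 5.29² = 27.9841; σ² + n·σ₀² = 27.9841 + 7·49.7025 = 375.9016.
Posterior mean = (μ₀/σ₀² + n·x̄/σ²)/(1/σ₀² + n/σ²) = (σ²·μ₀ + σ₀²·n·x̄)/(σ² + n·σ₀²) = (27.9841·156.47 + 49.7025·1076.11)/375.9016 = 57864.029402/375.9016 = 153.9340.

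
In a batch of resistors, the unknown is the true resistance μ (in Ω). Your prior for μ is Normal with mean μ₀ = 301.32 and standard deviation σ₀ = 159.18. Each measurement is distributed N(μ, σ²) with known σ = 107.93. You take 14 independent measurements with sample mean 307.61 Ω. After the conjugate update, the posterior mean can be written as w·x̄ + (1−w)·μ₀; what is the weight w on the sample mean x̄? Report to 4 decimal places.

0.9682

For Normal data with known variance σ², a Normal(μ₀, σ₀²) prior on μ is conjugate. Posterior precision = 1/σ₀² + n/σ²; posterior mean is the precision-weighted average of μ₀ and x̄.
σ₀² = 159.18² = 25338.2724, σ² = 107.93² = 11648.8849. Prior precision 1/σ₀² = 1/25338.2724; data precision n/σ² = 14/11648.8849.
w = (n/σ²)/(1/σ₀² + n/σ²) = n·σ₀²/(σ² + n·σ₀²) = 14·25338.2724/(11648.8849 + 14·25338.2724) = 354735.8136/366384.6985 = 0.9682.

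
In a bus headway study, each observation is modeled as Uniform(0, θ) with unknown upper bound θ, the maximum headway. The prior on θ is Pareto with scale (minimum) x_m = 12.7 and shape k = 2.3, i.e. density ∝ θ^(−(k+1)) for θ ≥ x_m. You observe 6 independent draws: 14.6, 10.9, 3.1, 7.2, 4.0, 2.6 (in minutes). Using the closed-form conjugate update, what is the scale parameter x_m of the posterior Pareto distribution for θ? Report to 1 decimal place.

14.6

A Pareto(scale x_m, shape k) prior on the upper bound θ of Uniform(0, θ) is conjugate: posterior is Pareto(max(x_m, max xᵢ), k + n).
Sample maximum = 14.6; prior scale x_m = 12.7 → posterior scale = max = 14.6.
Posterior shape = 2.3 + 6 = 8.3.
Posterior scale x_m = 14.6.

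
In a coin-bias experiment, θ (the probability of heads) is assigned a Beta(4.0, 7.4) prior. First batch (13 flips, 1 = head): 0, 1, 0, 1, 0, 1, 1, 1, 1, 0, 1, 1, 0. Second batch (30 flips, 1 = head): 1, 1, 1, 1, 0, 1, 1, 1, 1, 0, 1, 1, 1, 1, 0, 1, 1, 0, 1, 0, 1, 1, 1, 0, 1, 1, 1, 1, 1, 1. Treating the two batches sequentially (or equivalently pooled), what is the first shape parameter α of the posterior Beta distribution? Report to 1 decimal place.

The Beta prior is conjugate to a Binomial/Bernoulli likelihood; the update adds successes to α and failures to β.
After batch 1: Beta(4.0+8, 7.4+5) = Beta(12.0, 12.4).
After batch 2: Beta(12.0+24, 12.4+6) = Beta(36.0, 18.4).
Posterior α = 36.0.

36.0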